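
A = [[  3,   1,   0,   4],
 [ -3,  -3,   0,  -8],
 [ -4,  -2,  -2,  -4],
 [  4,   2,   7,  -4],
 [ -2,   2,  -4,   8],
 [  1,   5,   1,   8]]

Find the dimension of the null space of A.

0

Row reduce to echelon form.
R2 ← R2 + R1: [0, -2, 0, -4]
R3 ← R3 + (4/3)·R1: [0, -2/3, -2, 4/3]
R4 ← R4 − (4/3)·R1: [0, 2/3, 7, -28/3]
R5 ← R5 + (2/3)·R1: [0, 8/3, -4, 32/3]
R6 ← R6 − (1/3)·R1: [0, 14/3, 1, 20/3]
R3 ← R3 − (1/3)·R2: [0, 0, -2, 8/3]
R4 ← R4 + (1/3)·R2: [0, 0, 7, -32/3]
R5 ← R5 + (4/3)·R2: [0, 0, -4, 16/3]
R6 ← R6 + (7/3)·R2: [0, 0, 1, -8/3]
R4 ← R4 + (7/2)·R3: [0, 0, 0, -4/3]
R5 ← R5 − (2)·R3: [0, 0, 0, 0]
R6 ← R6 + (1/2)·R3: [0, 0, 0, -4/3]
R6 ← R6 − R4: [0, 0, 0, 0]
4 nonzero rows, so rank(A) = 4.
A has 4 columns; by rank–nullity, nullity = 4 − 4 = 0.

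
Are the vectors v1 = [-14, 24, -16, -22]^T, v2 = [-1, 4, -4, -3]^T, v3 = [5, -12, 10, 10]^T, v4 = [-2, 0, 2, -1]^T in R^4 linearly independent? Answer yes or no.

no

Form the matrix with these vectors as rows and row reduce.
R2 ← R2 − (1/14)·R1: [0, 16/7, -20/7, -10/7]
R3 ← R3 + (5/14)·R1: [0, -24/7, 30/7, 15/7]
R4 ← R4 − (1/7)·R1: [0, -24/7, 30/7, 15/7]
R3 ← R3 + (3/2)·R2: [0, 0, 0, 0]
R4 ← R4 + (3/2)·R2: [0, 0, 0, 0]
2 nonzero rows, so the 4 vectors span a space of dimension 2.
Since 2 < 4, the vectors are linearly dependent.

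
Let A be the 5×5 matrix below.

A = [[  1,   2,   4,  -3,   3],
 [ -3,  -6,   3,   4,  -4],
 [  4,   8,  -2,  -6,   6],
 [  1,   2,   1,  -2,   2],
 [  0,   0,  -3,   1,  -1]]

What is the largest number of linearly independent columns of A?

2

Row reduce to echelon form.
R2 ← R2 + (3)·R1: [0, 0, 15, -5, 5]
R3 ← R3 − (4)·R1: [0, 0, -18, 6, -6]
R4 ← R4 − R1: [0, 0, -3, 1, -1]
R3 ← R3 + (6/5)·R2: [0, 0, 0, 0, 0]
R4 ← R4 + (1/5)·R2: [0, 0, 0, 0, 0]
R5 ← R5 + (1/5)·R2: [0, 0, 0, 0, 0]
Echelon form has 2 nonzero rows, so rank(A) = 2.
The rank gives the maximum number of linearly independent columns: 2.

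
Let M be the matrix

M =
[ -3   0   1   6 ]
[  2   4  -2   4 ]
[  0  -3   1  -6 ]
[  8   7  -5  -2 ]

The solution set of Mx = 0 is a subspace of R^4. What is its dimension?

Row reduce to echelon form.
R2 ← R2 + (2/3)·R1: [0, 4, -4/3, 8]
R4 ← R4 + (8/3)·R1: [0, 7, -7/3, 14]
R3 ← R3 + (3/4)·R2: [0, 0, 0, 0]
R4 ← R4 − (7/4)·R2: [0, 0, 0, 0]
2 nonzero rows, so rank(M) = 2.
M has 4 columns; by rank–nullity, nullity = 4 − 2 = 2.

2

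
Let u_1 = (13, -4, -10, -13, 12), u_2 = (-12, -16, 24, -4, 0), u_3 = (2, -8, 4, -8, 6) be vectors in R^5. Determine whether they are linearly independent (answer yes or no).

no

Form the matrix with these vectors as rows and row reduce.
R2 ← R2 + (12/13)·R1: [0, -256/13, 192/13, -16, 144/13]
R3 ← R3 − (2/13)·R1: [0, -96/13, 72/13, -6, 54/13]
R3 ← R3 − (3/8)·R2: [0, 0, 0, 0, 0]
2 nonzero rows, so the 3 vectors span a space of dimension 2.
Since 2 < 3, the vectors are linearly dependent.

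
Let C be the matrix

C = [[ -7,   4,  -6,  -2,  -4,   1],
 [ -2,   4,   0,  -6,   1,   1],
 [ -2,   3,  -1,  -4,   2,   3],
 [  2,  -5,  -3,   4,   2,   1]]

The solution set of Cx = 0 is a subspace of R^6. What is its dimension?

Row reduce to echelon form.
R2 ← R2 − (2/7)·R1: [0, 20/7, 12/7, -38/7, 15/7, 5/7]
R3 ← R3 − (2/7)·R1: [0, 13/7, 5/7, -24/7, 22/7, 19/7]
R4 ← R4 + (2/7)·R1: [0, -27/7, -33/7, 24/7, 6/7, 9/7]
R3 ← R3 − (13/20)·R2: [0, 0, -2/5, 1/10, 7/4, 9/4]
R4 ← R4 + (27/20)·R2: [0, 0, -12/5, -39/10, 15/4, 9/4]
R4 ← R4 − (6)·R3: [0, 0, 0, -9/2, -27/4, -45/4]
4 nonzero rows, so rank(C) = 4.
C has 6 columns; by rank–nullity, nullity = 6 − 4 = 2.

2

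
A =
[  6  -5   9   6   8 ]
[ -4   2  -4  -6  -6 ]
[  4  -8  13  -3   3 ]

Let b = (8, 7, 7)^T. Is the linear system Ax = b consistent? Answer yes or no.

no

Row reduce the augmented matrix [A | b].
R2 ← R2 + (2/3)·R1: [0, -4/3, 2, -2, -2/3, 37/3]
R3 ← R3 − (2/3)·R1: [0, -14/3, 7, -7, -7/3, 5/3]
R3 ← R3 − (7/2)·R2: [0, 0, 0, 0, 0, -83/2]
The echelon form has 3 nonzero rows; the last pivot sits in the augmented column, so rank(A) = 2 but rank([A|b]) = 3.
Since the ranks differ, the system is inconsistent.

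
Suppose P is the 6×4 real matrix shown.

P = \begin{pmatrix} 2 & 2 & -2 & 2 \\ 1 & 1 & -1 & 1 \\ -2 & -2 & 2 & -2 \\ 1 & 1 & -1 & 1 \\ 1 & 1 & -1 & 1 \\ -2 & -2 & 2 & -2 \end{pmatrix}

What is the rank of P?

1

Row reduce to echelon form.
R2 ← R2 − (1/2)·R1: [0, 0, 0, 0]
R3 ← R3 + R1: [0, 0, 0, 0]
R4 ← R4 − (1/2)·R1: [0, 0, 0, 0]
R5 ← R5 − (1/2)·R1: [0, 0, 0, 0]
R6 ← R6 + R1: [0, 0, 0, 0]
Echelon form has 1 nonzero row, so rank(P) = 1.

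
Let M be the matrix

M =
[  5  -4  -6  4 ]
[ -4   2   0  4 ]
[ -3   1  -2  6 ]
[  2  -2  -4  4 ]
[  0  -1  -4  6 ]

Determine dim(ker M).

2

Row reduce to echelon form.
R2 ← R2 + (4/5)·R1: [0, -6/5, -24/5, 36/5]
R3 ← R3 + (3/5)·R1: [0, -7/5, -28/5, 42/5]
R4 ← R4 − (2/5)·R1: [0, -2/5, -8/5, 12/5]
R3 ← R3 − (7/6)·R2: [0, 0, 0, 0]
R4 ← R4 − (1/3)·R2: [0, 0, 0, 0]
R5 ← R5 − (5/6)·R2: [0, 0, 0, 0]
2 nonzero rows, so rank(M) = 2.
M has 4 columns; by rank–nullity, nullity = 4 − 2 = 2.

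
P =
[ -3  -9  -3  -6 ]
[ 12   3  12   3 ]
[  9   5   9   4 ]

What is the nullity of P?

2

Row reduce to echelon form.
R2 ← R2 + (4)·R1: [0, -33, 0, -21]
R3 ← R3 + (3)·R1: [0, -22, 0, -14]
R3 ← R3 − (2/3)·R2: [0, 0, 0, 0]
2 nonzero rows, so rank(P) = 2.
P has 4 columns; by rank–nullity, nullity = 4 − 2 = 2.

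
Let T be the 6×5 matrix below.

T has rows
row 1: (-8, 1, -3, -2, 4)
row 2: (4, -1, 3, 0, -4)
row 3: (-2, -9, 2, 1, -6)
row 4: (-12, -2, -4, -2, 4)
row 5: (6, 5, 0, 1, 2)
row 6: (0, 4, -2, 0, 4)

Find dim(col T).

3

Row reduce to echelon form.
R2 ← R2 + (1/2)·R1: [0, -1/2, 3/2, -1, -2]
R3 ← R3 − (1/4)·R1: [0, -37/4, 11/4, 3/2, -7]
R4 ← R4 − (3/2)·R1: [0, -7/2, 1/2, 1, -2]
R5 ← R5 + (3/4)·R1: [0, 23/4, -9/4, -1/2, 5]
R3 ← R3 − (37/2)·R2: [0, 0, -25, 20, 30]
R4 ← R4 − (7)·R2: [0, 0, -10, 8, 12]
R5 ← R5 + (23/2)·R2: [0, 0, 15, -12, -18]
R6 ← R6 + (8)·R2: [0, 0, 10, -8, -12]
R4 ← R4 − (2/5)·R3: [0, 0, 0, 0, 0]
R5 ← R5 + (3/5)·R3: [0, 0, 0, 0, 0]
R6 ← R6 + (2/5)·R3: [0, 0, 0, 0, 0]
Echelon form has 3 nonzero rows, so rank(T) = 3.
The column space has dimension equal to the rank: 3.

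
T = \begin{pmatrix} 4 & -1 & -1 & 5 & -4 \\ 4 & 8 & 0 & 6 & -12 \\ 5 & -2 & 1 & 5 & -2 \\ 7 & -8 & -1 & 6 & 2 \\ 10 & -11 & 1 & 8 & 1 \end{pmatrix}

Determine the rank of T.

5

Row reduce to echelon form.
R2 ← R2 − R1: [0, 9, 1, 1, -8]
R3 ← R3 − (5/4)·R1: [0, -3/4, 9/4, -5/4, 3]
R4 ← R4 − (7/4)·R1: [0, -25/4, 3/4, -11/4, 9]
R5 ← R5 − (5/2)·R1: [0, -17/2, 7/2, -9/2, 11]
R3 ← R3 + (1/12)·R2: [0, 0, 7/3, -7/6, 7/3]
R4 ← R4 + (25/36)·R2: [0, 0, 13/9, -37/18, 31/9]
R5 ← R5 + (17/18)·R2: [0, 0, 40/9, -32/9, 31/9]
R4 ← R4 − (13/21)·R3: [0, 0, 0, -4/3, 2]
R5 ← R5 − (40/21)·R3: [0, 0, 0, -4/3, -1]
R5 ← R5 − R4: [0, 0, 0, 0, -3]
Echelon form has 5 nonzero rows, so rank(T) = 5.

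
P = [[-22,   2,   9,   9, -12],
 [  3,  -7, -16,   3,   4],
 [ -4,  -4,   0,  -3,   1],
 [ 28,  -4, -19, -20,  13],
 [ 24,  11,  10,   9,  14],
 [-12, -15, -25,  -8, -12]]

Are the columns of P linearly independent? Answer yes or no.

Row reduce P to echelon form.
R2 ← R2 + (3/22)·R1: [0, -74/11, -325/22, 93/22, 26/11]
R3 ← R3 − (2/11)·R1: [0, -48/11, -18/11, -51/11, 35/11]
R4 ← R4 + (14/11)·R1: [0, -16/11, -83/11, -94/11, -25/11]
R5 ← R5 + (12/11)·R1: [0, 145/11, 218/11, 207/11, 10/11]
R6 ← R6 − (6/11)·R1: [0, -177/11, -329/11, -142/11, -60/11]
R3 ← R3 − (24/37)·R2: [0, 0, 294/37, -273/37, 61/37]
R4 ← R4 − (8/37)·R2: [0, 0, -161/37, -350/37, -103/37]
R5 ← R5 + (145/74)·R2: [0, 0, -1351/148, 4011/148, 205/37]
R6 ← R6 − (177/74)·R2: [0, 0, 803/148, -3407/148, -411/37]
R4 ← R4 + (23/42)·R3: [0, 0, 0, -27/2, -79/42]
R5 ← R5 + (193/168)·R3: [0, 0, 0, 149/8, 1249/168]
R6 ← R6 − (803/1176)·R3: [0, 0, 0, -1007/56, -14387/1176]
R5 ← R5 + (149/108)·R4: [0, 0, 0, 0, 392/81]
R6 ← R6 − (1007/756)·R4: [0, 0, 0, 0, -788/81]
R6 ← R6 + (197/98)·R5: [0, 0, 0, 0, 0]
5 pivots among 5 columns.
Every column is a pivot column, so the columns are linearly independent.

yes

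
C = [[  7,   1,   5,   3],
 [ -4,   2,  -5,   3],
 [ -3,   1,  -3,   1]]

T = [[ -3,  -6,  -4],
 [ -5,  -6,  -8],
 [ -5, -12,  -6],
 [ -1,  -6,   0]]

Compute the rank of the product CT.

First compute CT:
[[-54, -126, -66],
 [ 24,  54,  30],
 [ 18,  42,  22]]
Now row reduce the product.
R2 ← R2 + (4/9)·R1: [0, -2, 2/3]
R3 ← R3 + (1/3)·R1: [0, 0, 0]
2 nonzero rows, so rank(CT) = 2.

2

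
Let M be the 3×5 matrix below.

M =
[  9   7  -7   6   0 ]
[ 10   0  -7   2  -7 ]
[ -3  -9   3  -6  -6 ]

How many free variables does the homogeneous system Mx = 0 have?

3

Row reduce to echelon form.
R2 ← R2 − (10/9)·R1: [0, -70/9, 7/9, -14/3, -7]
R3 ← R3 + (1/3)·R1: [0, -20/3, 2/3, -4, -6]
R3 ← R3 − (6/7)·R2: [0, 0, 0, 0, 0]
2 nonzero rows, so rank(M) = 2.
M has 5 columns; by rank–nullity, nullity = 5 − 2 = 3.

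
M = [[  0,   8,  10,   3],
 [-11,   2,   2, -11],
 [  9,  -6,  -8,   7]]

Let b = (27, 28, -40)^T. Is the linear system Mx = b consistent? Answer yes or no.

Row reduce the augmented matrix [M | b].
Swap R1 ↔ R2
R3 ← R3 + (9/11)·R1: [0, -48/11, -70/11, -2, -188/11]
R3 ← R3 + (6/11)·R2: [0, 0, -10/11, -4/11, -26/11]
The echelon form has 3 nonzero rows, and every pivot lies in the first 4 columns, so rank(M) = rank([M|b]) = 3.
The system is consistent.

yes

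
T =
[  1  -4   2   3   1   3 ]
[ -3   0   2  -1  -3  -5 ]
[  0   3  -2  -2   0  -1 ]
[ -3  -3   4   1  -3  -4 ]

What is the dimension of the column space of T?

Row reduce to echelon form.
R2 ← R2 + (3)·R1: [0, -12, 8, 8, 0, 4]
R4 ← R4 + (3)·R1: [0, -15, 10, 10, 0, 5]
R3 ← R3 + (1/4)·R2: [0, 0, 0, 0, 0, 0]
R4 ← R4 − (5/4)·R2: [0, 0, 0, 0, 0, 0]
Echelon form has 2 nonzero rows, so rank(T) = 2.
The column space has dimension equal to the rank: 2.

2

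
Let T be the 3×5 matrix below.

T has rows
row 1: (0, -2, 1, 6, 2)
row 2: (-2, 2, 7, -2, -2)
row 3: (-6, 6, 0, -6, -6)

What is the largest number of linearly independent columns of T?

Row reduce to echelon form.
Swap R1 ↔ R2
R3 ← R3 − (3)·R1: [0, 0, -21, 0, 0]
Echelon form has 3 nonzero rows, so rank(T) = 3.
The rank gives the maximum number of linearly independent columns: 3.

3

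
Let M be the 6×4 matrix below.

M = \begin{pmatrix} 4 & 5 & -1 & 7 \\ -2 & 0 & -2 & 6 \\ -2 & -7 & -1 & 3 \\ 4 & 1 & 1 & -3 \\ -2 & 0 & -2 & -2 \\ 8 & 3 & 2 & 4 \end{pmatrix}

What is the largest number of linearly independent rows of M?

Row reduce to echelon form.
R2 ← R2 + (1/2)·R1: [0, 5/2, -5/2, 19/2]
R3 ← R3 + (1/2)·R1: [0, -9/2, -3/2, 13/2]
R4 ← R4 − R1: [0, -4, 2, -10]
R5 ← R5 + (1/2)·R1: [0, 5/2, -5/2, 3/2]
R6 ← R6 − (2)·R1: [0, -7, 4, -10]
R3 ← R3 + (9/5)·R2: [0, 0, -6, 118/5]
R4 ← R4 + (8/5)·R2: [0, 0, -2, 26/5]
R5 ← R5 − R2: [0, 0, 0, -8]
R6 ← R6 + (14/5)·R2: [0, 0, -3, 83/5]
R4 ← R4 − (1/3)·R3: [0, 0, 0, -8/3]
R6 ← R6 − (1/2)·R3: [0, 0, 0, 24/5]
R5 ← R5 − (3)·R4: [0, 0, 0, 0]
R6 ← R6 + (9/5)·R4: [0, 0, 0, 0]
Echelon form has 4 nonzero rows, so rank(M) = 4.
The rank gives the maximum number of linearly independent rows: 4.

4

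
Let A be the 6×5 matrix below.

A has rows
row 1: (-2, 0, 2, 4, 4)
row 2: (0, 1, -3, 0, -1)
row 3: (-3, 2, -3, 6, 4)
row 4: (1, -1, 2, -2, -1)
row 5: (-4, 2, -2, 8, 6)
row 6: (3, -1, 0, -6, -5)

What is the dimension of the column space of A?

2

Row reduce to echelon form.
R3 ← R3 − (3/2)·R1: [0, 2, -6, 0, -2]
R4 ← R4 + (1/2)·R1: [0, -1, 3, 0, 1]
R5 ← R5 − (2)·R1: [0, 2, -6, 0, -2]
R6 ← R6 + (3/2)·R1: [0, -1, 3, 0, 1]
R3 ← R3 − (2)·R2: [0, 0, 0, 0, 0]
R4 ← R4 + R2: [0, 0, 0, 0, 0]
R5 ← R5 − (2)·R2: [0, 0, 0, 0, 0]
R6 ← R6 + R2: [0, 0, 0, 0, 0]
Echelon form has 2 nonzero rows, so rank(A) = 2.
The column space has dimension equal to the rank: 2.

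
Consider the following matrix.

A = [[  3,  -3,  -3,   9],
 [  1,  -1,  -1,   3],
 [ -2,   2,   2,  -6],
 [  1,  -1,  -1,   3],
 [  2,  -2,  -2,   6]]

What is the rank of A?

1

Row reduce to echelon form.
R2 ← R2 − (1/3)·R1: [0, 0, 0, 0]
R3 ← R3 + (2/3)·R1: [0, 0, 0, 0]
R4 ← R4 − (1/3)·R1: [0, 0, 0, 0]
R5 ← R5 − (2/3)·R1: [0, 0, 0, 0]
Echelon form has 1 nonzero row, so rank(A) = 1.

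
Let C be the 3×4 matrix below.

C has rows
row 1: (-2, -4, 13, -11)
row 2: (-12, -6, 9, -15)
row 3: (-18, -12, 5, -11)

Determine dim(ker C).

Row reduce to echelon form.
R2 ← R2 − (6)·R1: [0, 18, -69, 51]
R3 ← R3 − (9)·R1: [0, 24, -112, 88]
R3 ← R3 − (4/3)·R2: [0, 0, -20, 20]
3 nonzero rows, so rank(C) = 3.
C has 4 columns; by rank–nullity, nullity = 4 − 3 = 1.

1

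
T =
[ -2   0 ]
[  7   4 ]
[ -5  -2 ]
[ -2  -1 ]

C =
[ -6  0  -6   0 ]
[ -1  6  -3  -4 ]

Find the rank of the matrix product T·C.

2

First compute TC:
[[ 12,   0,  12,   0],
 [-46,  24, -54, -16],
 [ 32, -12,  36,   8],
 [ 13,  -6,  15,   4]]
Now row reduce the product.
R2 ← R2 + (23/6)·R1: [0, 24, -8, -16]
R3 ← R3 − (8/3)·R1: [0, -12, 4, 8]
R4 ← R4 − (13/12)·R1: [0, -6, 2, 4]
R3 ← R3 + (1/2)·R2: [0, 0, 0, 0]
R4 ← R4 + (1/4)·R2: [0, 0, 0, 0]
2 nonzero rows, so rank(TC) = 2.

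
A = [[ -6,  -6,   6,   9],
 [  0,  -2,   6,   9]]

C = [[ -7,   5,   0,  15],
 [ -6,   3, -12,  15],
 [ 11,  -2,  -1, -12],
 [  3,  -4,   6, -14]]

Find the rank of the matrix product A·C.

First compute AC:
[[171, -96, 120, -378],
 [105, -54,  72, -228]]
Now row reduce the product.
R2 ← R2 − (35/57)·R1: [0, 94/19, -32/19, 78/19]
2 nonzero rows, so rank(AC) = 2.

2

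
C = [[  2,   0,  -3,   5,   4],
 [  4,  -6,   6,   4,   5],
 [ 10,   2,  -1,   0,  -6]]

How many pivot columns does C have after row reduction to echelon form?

Row reduce to echelon form.
R2 ← R2 − (2)·R1: [0, -6, 12, -6, -3]
R3 ← R3 − (5)·R1: [0, 2, 14, -25, -26]
R3 ← R3 + (1/3)·R2: [0, 0, 18, -27, -27]
Echelon form has 3 nonzero rows, so rank(C) = 3.
Each nonzero row contributes one pivot column: 3 pivot columns.

3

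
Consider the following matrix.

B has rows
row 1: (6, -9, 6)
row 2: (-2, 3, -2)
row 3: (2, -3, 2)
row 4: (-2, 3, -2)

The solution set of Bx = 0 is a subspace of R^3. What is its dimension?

Row reduce to echelon form.
R2 ← R2 + (1/3)·R1: [0, 0, 0]
R3 ← R3 − (1/3)·R1: [0, 0, 0]
R4 ← R4 + (1/3)·R1: [0, 0, 0]
1 nonzero row, so rank(B) = 1.
B has 3 columns; by rank–nullity, nullity = 3 − 1 = 2.

2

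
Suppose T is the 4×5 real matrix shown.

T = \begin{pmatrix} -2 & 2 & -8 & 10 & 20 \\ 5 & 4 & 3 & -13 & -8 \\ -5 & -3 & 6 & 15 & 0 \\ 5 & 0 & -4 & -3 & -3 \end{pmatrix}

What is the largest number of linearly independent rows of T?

4

Row reduce to echelon form.
R2 ← R2 + (5/2)·R1: [0, 9, -17, 12, 42]
R3 ← R3 − (5/2)·R1: [0, -8, 26, -10, -50]
R4 ← R4 + (5/2)·R1: [0, 5, -24, 22, 47]
R3 ← R3 + (8/9)·R2: [0, 0, 98/9, 2/3, -38/3]
R4 ← R4 − (5/9)·R2: [0, 0, -131/9, 46/3, 71/3]
R4 ← R4 + (131/98)·R3: [0, 0, 0, 795/49, 330/49]
Echelon form has 4 nonzero rows, so rank(T) = 4.
The rank gives the maximum number of linearly independent rows: 4.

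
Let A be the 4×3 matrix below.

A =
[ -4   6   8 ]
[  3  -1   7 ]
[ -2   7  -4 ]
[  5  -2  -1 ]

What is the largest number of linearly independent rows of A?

Row reduce to echelon form.
R2 ← R2 + (3/4)·R1: [0, 7/2, 13]
R3 ← R3 − (1/2)·R1: [0, 4, -8]
R4 ← R4 + (5/4)·R1: [0, 11/2, 9]
R3 ← R3 − (8/7)·R2: [0, 0, -160/7]
R4 ← R4 − (11/7)·R2: [0, 0, -80/7]
R4 ← R4 − (1/2)·R3: [0, 0, 0]
Echelon form has 3 nonzero rows, so rank(A) = 3.
The rank gives the maximum number of linearly independent rows: 3.

3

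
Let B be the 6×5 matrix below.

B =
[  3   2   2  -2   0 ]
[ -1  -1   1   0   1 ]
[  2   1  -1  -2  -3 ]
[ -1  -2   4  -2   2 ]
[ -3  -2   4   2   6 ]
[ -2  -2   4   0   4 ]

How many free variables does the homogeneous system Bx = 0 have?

Row reduce to echelon form.
R2 ← R2 + (1/3)·R1: [0, -1/3, 5/3, -2/3, 1]
R3 ← R3 − (2/3)·R1: [0, -1/3, -7/3, -2/3, -3]
R4 ← R4 + (1/3)·R1: [0, -4/3, 14/3, -8/3, 2]
R5 ← R5 + R1: [0, 0, 6, 0, 6]
R6 ← R6 + (2/3)·R1: [0, -2/3, 16/3, -4/3, 4]
R3 ← R3 − R2: [0, 0, -4, 0, -4]
R4 ← R4 − (4)·R2: [0, 0, -2, 0, -2]
R6 ← R6 − (2)·R2: [0, 0, 2, 0, 2]
R4 ← R4 − (1/2)·R3: [0, 0, 0, 0, 0]
R5 ← R5 + (3/2)·R3: [0, 0, 0, 0, 0]
R6 ← R6 + (1/2)·R3: [0, 0, 0, 0, 0]
3 nonzero rows, so rank(B) = 3.
B has 5 columns; by rank–nullity, nullity = 5 − 3 = 2.

2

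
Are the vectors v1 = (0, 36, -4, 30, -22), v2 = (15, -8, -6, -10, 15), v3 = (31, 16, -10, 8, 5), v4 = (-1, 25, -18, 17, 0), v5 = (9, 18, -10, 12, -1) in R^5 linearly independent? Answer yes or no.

no

Form the matrix with these vectors as rows and row reduce.
Swap R1 ↔ R2
R3 ← R3 − (31/15)·R1: [0, 488/15, 12/5, 86/3, -26]
R4 ← R4 + (1/15)·R1: [0, 367/15, -92/5, 49/3, 1]
R5 ← R5 − (3/5)·R1: [0, 114/5, -32/5, 18, -10]
R3 ← R3 − (122/135)·R2: [0, 0, 812/135, 14/9, -826/135]
R4 ← R4 − (367/540)·R2: [0, 0, -2117/135, -73/18, 4307/270]
R5 ← R5 − (19/30)·R2: [0, 0, -58/15, -1, 59/15]
R4 ← R4 + (73/28)·R3: [0, 0, 0, 0, 0]
R5 ← R5 + (9/14)·R3: [0, 0, 0, 0, 0]
3 nonzero rows, so the 5 vectors span a space of dimension 3.
Since 3 < 5, the vectors are linearly dependent.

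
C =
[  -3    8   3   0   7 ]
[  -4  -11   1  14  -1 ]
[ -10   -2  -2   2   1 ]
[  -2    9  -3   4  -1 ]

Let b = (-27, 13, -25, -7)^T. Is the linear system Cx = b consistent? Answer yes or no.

yes

Row reduce the augmented matrix [C | b].
R2 ← R2 − (4/3)·R1: [0, -65/3, -3, 14, -31/3, 49]
R3 ← R3 − (10/3)·R1: [0, -86/3, -12, 2, -67/3, 65]
R4 ← R4 − (2/3)·R1: [0, 11/3, -5, 4, -17/3, 11]
R3 ← R3 − (86/65)·R2: [0, 0, -522/65, -1074/65, -563/65, 11/65]
R4 ← R4 + (11/65)·R2: [0, 0, -358/65, 414/65, -482/65, 1254/65]
R4 ← R4 − (179/261)·R3: [0, 0, 0, 1540/87, -385/261, 5005/261]
The echelon form has 4 nonzero rows, and every pivot lies in the first 5 columns, so rank(C) = rank([C|b]) = 4.
The system is consistent.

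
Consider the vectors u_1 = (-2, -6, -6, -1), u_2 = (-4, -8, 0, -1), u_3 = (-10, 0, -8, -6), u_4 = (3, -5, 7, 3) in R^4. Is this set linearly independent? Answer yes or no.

no

Form the matrix with these vectors as rows and row reduce.
R2 ← R2 − (2)·R1: [0, 4, 12, 1]
R3 ← R3 − (5)·R1: [0, 30, 22, -1]
R4 ← R4 + (3/2)·R1: [0, -14, -2, 3/2]
R3 ← R3 − (15/2)·R2: [0, 0, -68, -17/2]
R4 ← R4 + (7/2)·R2: [0, 0, 40, 5]
R4 ← R4 + (10/17)·R3: [0, 0, 0, 0]
3 nonzero rows, so the 4 vectors span a space of dimension 3.
Since 3 < 4, the vectors are linearly dependent.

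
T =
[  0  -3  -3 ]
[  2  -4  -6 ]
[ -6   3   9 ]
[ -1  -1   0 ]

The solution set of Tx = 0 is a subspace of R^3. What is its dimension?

1

Row reduce to echelon form.
Swap R1 ↔ R2
R3 ← R3 + (3)·R1: [0, -9, -9]
R4 ← R4 + (1/2)·R1: [0, -3, -3]
R3 ← R3 − (3)·R2: [0, 0, 0]
R4 ← R4 − R2: [0, 0, 0]
2 nonzero rows, so rank(T) = 2.
T has 3 columns; by rank–nullity, nullity = 3 − 2 = 1.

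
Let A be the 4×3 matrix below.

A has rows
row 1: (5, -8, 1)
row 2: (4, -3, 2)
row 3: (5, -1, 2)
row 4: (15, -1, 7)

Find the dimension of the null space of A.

0

Row reduce to echelon form.
R2 ← R2 − (4/5)·R1: [0, 17/5, 6/5]
R3 ← R3 − R1: [0, 7, 1]
R4 ← R4 − (3)·R1: [0, 23, 4]
R3 ← R3 − (35/17)·R2: [0, 0, -25/17]
R4 ← R4 − (115/17)·R2: [0, 0, -70/17]
R4 ← R4 − (14/5)·R3: [0, 0, 0]
3 nonzero rows, so rank(A) = 3.
A has 3 columns; by rank–nullity, nullity = 3 − 3 = 0.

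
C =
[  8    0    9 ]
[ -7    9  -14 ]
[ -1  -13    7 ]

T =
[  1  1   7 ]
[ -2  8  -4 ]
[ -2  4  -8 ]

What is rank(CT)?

2

First compute CT:
[[-10,  44, -16],
 [  3,   9,  27],
 [ 11, -77, -11]]
Now row reduce the product.
R2 ← R2 + (3/10)·R1: [0, 111/5, 111/5]
R3 ← R3 + (11/10)·R1: [0, -143/5, -143/5]
R3 ← R3 + (143/111)·R2: [0, 0, 0]
2 nonzero rows, so rank(CT) = 2.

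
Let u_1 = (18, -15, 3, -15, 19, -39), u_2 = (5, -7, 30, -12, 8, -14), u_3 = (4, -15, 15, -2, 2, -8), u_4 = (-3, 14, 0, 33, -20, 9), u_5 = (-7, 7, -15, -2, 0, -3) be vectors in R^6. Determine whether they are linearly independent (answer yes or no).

Form the matrix with these vectors as rows and row reduce.
R2 ← R2 − (5/18)·R1: [0, -17/6, 175/6, -47/6, 49/18, -19/6]
R3 ← R3 − (2/9)·R1: [0, -35/3, 43/3, 4/3, -20/9, 2/3]
R4 ← R4 + (1/6)·R1: [0, 23/2, 1/2, 61/2, -101/6, 5/2]
R5 ← R5 + (7/18)·R1: [0, 7/6, -83/6, -47/6, 133/18, -109/6]
R3 ← R3 − (70/17)·R2: [0, 0, -1798/17, 571/17, -685/51, 233/17]
R4 ← R4 + (69/17)·R2: [0, 0, 2021/17, -22/17, -295/51, -176/17]
R5 ← R5 + (7/17)·R2: [0, 0, -31/17, -188/17, 434/51, -331/17]
R4 ← R4 + (2021/1798)·R3: [0, 0, 0, 65555/1798, -37545/1798, 9085/1798]
R5 ← R5 − (1/58)·R3: [0, 0, 0, -675/58, 507/58, -1143/58]
R5 ← R5 + (4185/13111)·R4: [0, 0, 0, 0, 27219/13111, -237231/13111]
5 nonzero rows, so the 5 vectors span a space of dimension 5.
Since 5 = 5, the vectors are linearly independent.

yes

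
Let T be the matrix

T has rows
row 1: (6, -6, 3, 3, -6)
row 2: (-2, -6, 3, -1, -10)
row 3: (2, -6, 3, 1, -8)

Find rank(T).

2

Row reduce to echelon form.
R2 ← R2 + (1/3)·R1: [0, -8, 4, 0, -12]
R3 ← R3 − (1/3)·R1: [0, -4, 2, 0, -6]
R3 ← R3 − (1/2)·R2: [0, 0, 0, 0, 0]
Echelon form has 2 nonzero rows, so rank(T) = 2.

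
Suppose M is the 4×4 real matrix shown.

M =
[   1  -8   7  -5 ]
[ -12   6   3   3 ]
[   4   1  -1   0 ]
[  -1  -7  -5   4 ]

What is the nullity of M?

Row reduce to echelon form.
R2 ← R2 + (12)·R1: [0, -90, 87, -57]
R3 ← R3 − (4)·R1: [0, 33, -29, 20]
R4 ← R4 + R1: [0, -15, 2, -1]
R3 ← R3 + (11/30)·R2: [0, 0, 29/10, -9/10]
R4 ← R4 − (1/6)·R2: [0, 0, -25/2, 17/2]
R4 ← R4 + (125/29)·R3: [0, 0, 0, 134/29]
4 nonzero rows, so rank(M) = 4.
M has 4 columns; by rank–nullity, nullity = 4 − 4 = 0.

0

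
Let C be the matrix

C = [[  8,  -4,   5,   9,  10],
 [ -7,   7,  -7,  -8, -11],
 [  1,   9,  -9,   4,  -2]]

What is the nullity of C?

2

Row reduce to echelon form.
R2 ← R2 + (7/8)·R1: [0, 7/2, -21/8, -1/8, -9/4]
R3 ← R3 − (1/8)·R1: [0, 19/2, -77/8, 23/8, -13/4]
R3 ← R3 − (19/7)·R2: [0, 0, -5/2, 45/14, 20/7]
3 nonzero rows, so rank(C) = 3.
C has 5 columns; by rank–nullity, nullity = 5 − 3 = 2.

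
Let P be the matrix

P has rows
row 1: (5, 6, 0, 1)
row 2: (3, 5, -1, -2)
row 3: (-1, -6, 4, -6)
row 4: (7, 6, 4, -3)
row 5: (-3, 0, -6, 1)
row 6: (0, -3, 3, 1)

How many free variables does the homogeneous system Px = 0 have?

Row reduce to echelon form.
R2 ← R2 − (3/5)·R1: [0, 7/5, -1, -13/5]
R3 ← R3 + (1/5)·R1: [0, -24/5, 4, -29/5]
R4 ← R4 − (7/5)·R1: [0, -12/5, 4, -22/5]
R5 ← R5 + (3/5)·R1: [0, 18/5, -6, 8/5]
R3 ← R3 + (24/7)·R2: [0, 0, 4/7, -103/7]
R4 ← R4 + (12/7)·R2: [0, 0, 16/7, -62/7]
R5 ← R5 − (18/7)·R2: [0, 0, -24/7, 58/7]
R6 ← R6 + (15/7)·R2: [0, 0, 6/7, -32/7]
R4 ← R4 − (4)·R3: [0, 0, 0, 50]
R5 ← R5 + (6)·R3: [0, 0, 0, -80]
R6 ← R6 − (3/2)·R3: [0, 0, 0, 35/2]
R5 ← R5 + (8/5)·R4: [0, 0, 0, 0]
R6 ← R6 − (7/20)·R4: [0, 0, 0, 0]
4 nonzero rows, so rank(P) = 4.
P has 4 columns; by rank–nullity, nullity = 4 − 4 = 0.

0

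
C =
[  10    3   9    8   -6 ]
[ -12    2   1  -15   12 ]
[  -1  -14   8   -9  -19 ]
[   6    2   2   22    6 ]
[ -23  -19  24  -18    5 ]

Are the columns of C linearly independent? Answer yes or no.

Row reduce C to echelon form.
R2 ← R2 + (6/5)·R1: [0, 28/5, 59/5, -27/5, 24/5]
R3 ← R3 + (1/10)·R1: [0, -137/10, 89/10, -41/5, -98/5]
R4 ← R4 − (3/5)·R1: [0, 1/5, -17/5, 86/5, 48/5]
R5 ← R5 + (23/10)·R1: [0, -121/10, 447/10, 2/5, -44/5]
R3 ← R3 + (137/56)·R2: [0, 0, 2115/56, -1199/56, -55/7]
R4 ← R4 − (1/28)·R2: [0, 0, -107/28, 487/28, 66/7]
R5 ← R5 + (121/56)·R2: [0, 0, 3931/56, -631/56, 11/7]
R4 ← R4 + (214/2115)·R3: [0, 0, 0, 32204/2115, 3652/423]
R5 ← R5 − (3931/2115)·R3: [0, 0, 0, 60334/2115, 6842/423]
R5 ← R5 − (311/166)·R4: [0, 0, 0, 0, 0]
4 pivots among 5 columns.
Only 4 < 5 pivot columns, so the columns are linearly dependent.

no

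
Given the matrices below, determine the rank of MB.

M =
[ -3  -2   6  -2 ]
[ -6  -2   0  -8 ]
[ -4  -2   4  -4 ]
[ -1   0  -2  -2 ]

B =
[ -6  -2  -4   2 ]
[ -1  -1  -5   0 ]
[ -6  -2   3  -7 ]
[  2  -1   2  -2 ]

First compute MB:
[[-20,  -2,  36, -44],
 [ 22,  22,  18,   4],
 [ -6,   6,  30, -28],
 [ 14,   8,  -6,  16]]
Now row reduce the product.
R2 ← R2 + (11/10)·R1: [0, 99/5, 288/5, -222/5]
R3 ← R3 − (3/10)·R1: [0, 33/5, 96/5, -74/5]
R4 ← R4 + (7/10)·R1: [0, 33/5, 96/5, -74/5]
R3 ← R3 − (1/3)·R2: [0, 0, 0, 0]
R4 ← R4 − (1/3)·R2: [0, 0, 0, 0]
2 nonzero rows, so rank(MB) = 2.

2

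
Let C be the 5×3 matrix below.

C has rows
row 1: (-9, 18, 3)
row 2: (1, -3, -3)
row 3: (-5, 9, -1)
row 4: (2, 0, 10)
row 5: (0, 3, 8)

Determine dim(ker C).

1

Row reduce to echelon form.
R2 ← R2 + (1/9)·R1: [0, -1, -8/3]
R3 ← R3 − (5/9)·R1: [0, -1, -8/3]
R4 ← R4 + (2/9)·R1: [0, 4, 32/3]
R3 ← R3 − R2: [0, 0, 0]
R4 ← R4 + (4)·R2: [0, 0, 0]
R5 ← R5 + (3)·R2: [0, 0, 0]
2 nonzero rows, so rank(C) = 2.
C has 3 columns; by rank–nullity, nullity = 3 − 2 = 1.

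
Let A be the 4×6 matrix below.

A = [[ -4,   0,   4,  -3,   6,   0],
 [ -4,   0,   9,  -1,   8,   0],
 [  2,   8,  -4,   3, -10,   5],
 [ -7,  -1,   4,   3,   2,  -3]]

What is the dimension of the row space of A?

Row reduce to echelon form.
R2 ← R2 − R1: [0, 0, 5, 2, 2, 0]
R3 ← R3 + (1/2)·R1: [0, 8, -2, 3/2, -7, 5]
R4 ← R4 − (7/4)·R1: [0, -1, -3, 33/4, -17/2, -3]
Swap R2 ↔ R3
R4 ← R4 + (1/8)·R2: [0, 0, -13/4, 135/16, -75/8, -19/8]
R4 ← R4 + (13/20)·R3: [0, 0, 0, 779/80, -323/40, -19/8]
Echelon form has 4 nonzero rows, so rank(A) = 4.
The row space has dimension equal to the rank: 4.

4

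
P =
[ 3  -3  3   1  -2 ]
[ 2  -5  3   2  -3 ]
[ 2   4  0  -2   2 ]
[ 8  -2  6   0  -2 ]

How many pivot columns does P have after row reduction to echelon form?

2

Row reduce to echelon form.
R2 ← R2 − (2/3)·R1: [0, -3, 1, 4/3, -5/3]
R3 ← R3 − (2/3)·R1: [0, 6, -2, -8/3, 10/3]
R4 ← R4 − (8/3)·R1: [0, 6, -2, -8/3, 10/3]
R3 ← R3 + (2)·R2: [0, 0, 0, 0, 0]
R4 ← R4 + (2)·R2: [0, 0, 0, 0, 0]
Echelon form has 2 nonzero rows, so rank(P) = 2.
Each nonzero row contributes one pivot column: 2 pivot columns.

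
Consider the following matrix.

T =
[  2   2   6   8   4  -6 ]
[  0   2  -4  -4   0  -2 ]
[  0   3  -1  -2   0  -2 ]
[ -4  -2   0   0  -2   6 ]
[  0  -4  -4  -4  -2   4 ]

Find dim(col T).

Row reduce to echelon form.
R4 ← R4 + (2)·R1: [0, 2, 12, 16, 6, -6]
R3 ← R3 − (3/2)·R2: [0, 0, 5, 4, 0, 1]
R4 ← R4 − R2: [0, 0, 16, 20, 6, -4]
R5 ← R5 + (2)·R2: [0, 0, -12, -12, -2, 0]
R4 ← R4 − (16/5)·R3: [0, 0, 0, 36/5, 6, -36/5]
R5 ← R5 + (12/5)·R3: [0, 0, 0, -12/5, -2, 12/5]
R5 ← R5 + (1/3)·R4: [0, 0, 0, 0, 0, 0]
Echelon form has 4 nonzero rows, so rank(T) = 4.
The column space has dimension equal to the rank: 4.

4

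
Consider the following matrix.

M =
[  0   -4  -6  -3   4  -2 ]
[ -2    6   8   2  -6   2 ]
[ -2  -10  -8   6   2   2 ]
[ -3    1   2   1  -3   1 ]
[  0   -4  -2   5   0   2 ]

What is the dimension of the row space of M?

3

Row reduce to echelon form.
Swap R1 ↔ R2
R3 ← R3 − R1: [0, -16, -16, 4, 8, 0]
R4 ← R4 − (3/2)·R1: [0, -8, -10, -2, 6, -2]
R3 ← R3 − (4)·R2: [0, 0, 8, 16, -8, 8]
R4 ← R4 − (2)·R2: [0, 0, 2, 4, -2, 2]
R5 ← R5 − R2: [0, 0, 4, 8, -4, 4]
R4 ← R4 − (1/4)·R3: [0, 0, 0, 0, 0, 0]
R5 ← R5 − (1/2)·R3: [0, 0, 0, 0, 0, 0]
Echelon form has 3 nonzero rows, so rank(M) = 3.
The row space has dimension equal to the rank: 3.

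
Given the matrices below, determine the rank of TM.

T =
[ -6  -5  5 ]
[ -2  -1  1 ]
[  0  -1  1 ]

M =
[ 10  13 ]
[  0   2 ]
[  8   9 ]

First compute TM:
[[-20, -43],
 [-12, -19],
 [  8,   7]]
Now row reduce the product.
R2 ← R2 − (3/5)·R1: [0, 34/5]
R3 ← R3 + (2/5)·R1: [0, -51/5]
R3 ← R3 + (3/2)·R2: [0, 0]
2 nonzero rows, so rank(TM) = 2.

2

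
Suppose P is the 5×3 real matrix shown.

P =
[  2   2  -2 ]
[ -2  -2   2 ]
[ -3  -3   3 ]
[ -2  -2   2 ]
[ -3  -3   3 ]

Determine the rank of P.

1

Row reduce to echelon form.
R2 ← R2 + R1: [0, 0, 0]
R3 ← R3 + (3/2)·R1: [0, 0, 0]
R4 ← R4 + R1: [0, 0, 0]
R5 ← R5 + (3/2)·R1: [0, 0, 0]
Echelon form has 1 nonzero row, so rank(P) = 1.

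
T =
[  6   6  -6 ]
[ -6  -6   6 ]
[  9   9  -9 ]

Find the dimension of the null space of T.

2

Row reduce to echelon form.
R2 ← R2 + R1: [0, 0, 0]
R3 ← R3 − (3/2)·R1: [0, 0, 0]
1 nonzero row, so rank(T) = 1.
T has 3 columns; by rank–nullity, nullity = 3 − 1 = 2.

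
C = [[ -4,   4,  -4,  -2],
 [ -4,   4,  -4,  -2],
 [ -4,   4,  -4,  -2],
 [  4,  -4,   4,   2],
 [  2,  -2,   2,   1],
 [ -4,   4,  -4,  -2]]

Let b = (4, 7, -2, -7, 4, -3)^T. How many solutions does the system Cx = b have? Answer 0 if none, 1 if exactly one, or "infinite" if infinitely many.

0

Row reduce the augmented matrix [C | b].
R2 ← R2 − R1: [0, 0, 0, 0, 3]
R3 ← R3 − R1: [0, 0, 0, 0, -6]
R4 ← R4 + R1: [0, 0, 0, 0, -3]
R5 ← R5 + (1/2)·R1: [0, 0, 0, 0, 6]
R6 ← R6 − R1: [0, 0, 0, 0, -7]
R3 ← R3 + (2)·R2: [0, 0, 0, 0, 0]
R4 ← R4 + R2: [0, 0, 0, 0, 0]
R5 ← R5 − (2)·R2: [0, 0, 0, 0, 0]
R6 ← R6 + (7/3)·R2: [0, 0, 0, 0, 0]
The echelon form has 2 nonzero rows; the last pivot sits in the augmented column, so rank(C) = 1 but rank([C|b]) = 2.
Since the ranks differ, the system is inconsistent.
It has no solutions.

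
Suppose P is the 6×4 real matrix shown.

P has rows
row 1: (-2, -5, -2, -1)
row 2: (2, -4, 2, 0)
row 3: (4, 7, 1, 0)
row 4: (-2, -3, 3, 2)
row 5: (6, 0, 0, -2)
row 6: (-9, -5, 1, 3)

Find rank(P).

Row reduce to echelon form.
R2 ← R2 + R1: [0, -9, 0, -1]
R3 ← R3 + (2)·R1: [0, -3, -3, -2]
R4 ← R4 − R1: [0, 2, 5, 3]
R5 ← R5 + (3)·R1: [0, -15, -6, -5]
R6 ← R6 − (9/2)·R1: [0, 35/2, 10, 15/2]
R3 ← R3 − (1/3)·R2: [0, 0, -3, -5/3]
R4 ← R4 + (2/9)·R2: [0, 0, 5, 25/9]
R5 ← R5 − (5/3)·R2: [0, 0, -6, -10/3]
R6 ← R6 + (35/18)·R2: [0, 0, 10, 50/9]
R4 ← R4 + (5/3)·R3: [0, 0, 0, 0]
R5 ← R5 − (2)·R3: [0, 0, 0, 0]
R6 ← R6 + (10/3)·R3: [0, 0, 0, 0]
Echelon form has 3 nonzero rows, so rank(P) = 3.

3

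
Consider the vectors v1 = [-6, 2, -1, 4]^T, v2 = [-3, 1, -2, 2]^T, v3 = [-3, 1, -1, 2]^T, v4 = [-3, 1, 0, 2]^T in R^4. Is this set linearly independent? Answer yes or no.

Form the matrix with these vectors as rows and row reduce.
R2 ← R2 − (1/2)·R1: [0, 0, -3/2, 0]
R3 ← R3 − (1/2)·R1: [0, 0, -1/2, 0]
R4 ← R4 − (1/2)·R1: [0, 0, 1/2, 0]
R3 ← R3 − (1/3)·R2: [0, 0, 0, 0]
R4 ← R4 + (1/3)·R2: [0, 0, 0, 0]
2 nonzero rows, so the 4 vectors span a space of dimension 2.
Since 2 < 4, the vectors are linearly dependent.

no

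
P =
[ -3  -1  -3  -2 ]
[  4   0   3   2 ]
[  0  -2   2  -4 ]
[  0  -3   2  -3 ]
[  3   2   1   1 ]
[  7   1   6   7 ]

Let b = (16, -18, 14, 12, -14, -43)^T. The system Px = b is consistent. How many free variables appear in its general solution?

Row reduce the augmented matrix [P | b].
R2 ← R2 + (4/3)·R1: [0, -4/3, -1, -2/3, 10/3]
R5 ← R5 + R1: [0, 1, -2, -1, 2]
R6 ← R6 + (7/3)·R1: [0, -4/3, -1, 7/3, -17/3]
R3 ← R3 − (3/2)·R2: [0, 0, 7/2, -3, 9]
R4 ← R4 − (9/4)·R2: [0, 0, 17/4, -3/2, 9/2]
R5 ← R5 + (3/4)·R2: [0, 0, -11/4, -3/2, 9/2]
R6 ← R6 − R2: [0, 0, 0, 3, -9]
R4 ← R4 − (17/14)·R3: [0, 0, 0, 15/7, -45/7]
R5 ← R5 + (11/14)·R3: [0, 0, 0, -27/7, 81/7]
R5 ← R5 + (9/5)·R4: [0, 0, 0, 0, 0]
R6 ← R6 − (7/5)·R4: [0, 0, 0, 0, 0]
The echelon form has 4 nonzero rows, and every pivot lies in the first 4 columns, so rank(P) = rank([P|b]) = 4.
The system is consistent.
Free variables = (unknowns) − (rank) = 4 − 4 = 0.

0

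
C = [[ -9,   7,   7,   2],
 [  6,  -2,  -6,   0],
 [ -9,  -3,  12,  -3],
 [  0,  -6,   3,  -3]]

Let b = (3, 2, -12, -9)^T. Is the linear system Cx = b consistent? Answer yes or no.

yes

Row reduce the augmented matrix [C | b].
R2 ← R2 + (2/3)·R1: [0, 8/3, -4/3, 4/3, 4]
R3 ← R3 − R1: [0, -10, 5, -5, -15]
R3 ← R3 + (15/4)·R2: [0, 0, 0, 0, 0]
R4 ← R4 + (9/4)·R2: [0, 0, 0, 0, 0]
The echelon form has 2 nonzero rows, and every pivot lies in the first 4 columns, so rank(C) = rank([C|b]) = 2.
The system is consistent.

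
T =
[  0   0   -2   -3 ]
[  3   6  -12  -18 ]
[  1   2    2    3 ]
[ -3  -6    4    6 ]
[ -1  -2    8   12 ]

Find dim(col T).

2

Row reduce to echelon form.
Swap R1 ↔ R2
R3 ← R3 − (1/3)·R1: [0, 0, 6, 9]
R4 ← R4 + R1: [0, 0, -8, -12]
R5 ← R5 + (1/3)·R1: [0, 0, 4, 6]
R3 ← R3 + (3)·R2: [0, 0, 0, 0]
R4 ← R4 − (4)·R2: [0, 0, 0, 0]
R5 ← R5 + (2)·R2: [0, 0, 0, 0]
Echelon form has 2 nonzero rows, so rank(T) = 2.
The column space has dimension equal to the rank: 2.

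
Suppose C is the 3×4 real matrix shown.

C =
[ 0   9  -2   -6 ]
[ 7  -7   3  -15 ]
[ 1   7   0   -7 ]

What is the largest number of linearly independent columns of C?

3

Row reduce to echelon form.
Swap R1 ↔ R2
R3 ← R3 − (1/7)·R1: [0, 8, -3/7, -34/7]
R3 ← R3 − (8/9)·R2: [0, 0, 85/63, 10/21]
Echelon form has 3 nonzero rows, so rank(C) = 3.
The rank gives the maximum number of linearly independent columns: 3.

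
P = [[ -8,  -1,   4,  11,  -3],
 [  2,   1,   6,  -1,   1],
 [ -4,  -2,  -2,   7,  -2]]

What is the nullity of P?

Row reduce to echelon form.
R2 ← R2 + (1/4)·R1: [0, 3/4, 7, 7/4, 1/4]
R3 ← R3 − (1/2)·R1: [0, -3/2, -4, 3/2, -1/2]
R3 ← R3 + (2)·R2: [0, 0, 10, 5, 0]
3 nonzero rows, so rank(P) = 3.
P has 5 columns; by rank–nullity, nullity = 5 − 3 = 2.

2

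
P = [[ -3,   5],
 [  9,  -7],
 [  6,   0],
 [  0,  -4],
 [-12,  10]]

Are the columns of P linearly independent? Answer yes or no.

Row reduce P to echelon form.
R2 ← R2 + (3)·R1: [0, 8]
R3 ← R3 + (2)·R1: [0, 10]
R5 ← R5 − (4)·R1: [0, -10]
R3 ← R3 − (5/4)·R2: [0, 0]
R4 ← R4 + (1/2)·R2: [0, 0]
R5 ← R5 + (5/4)·R2: [0, 0]
2 pivots among 2 columns.
Every column is a pivot column, so the columns are linearly independent.

yes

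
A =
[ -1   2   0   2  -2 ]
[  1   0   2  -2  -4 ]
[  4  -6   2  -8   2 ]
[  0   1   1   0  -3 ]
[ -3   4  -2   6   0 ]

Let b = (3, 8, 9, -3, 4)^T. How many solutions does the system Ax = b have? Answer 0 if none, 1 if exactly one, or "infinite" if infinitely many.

Row reduce the augmented matrix [A | b].
R2 ← R2 + R1: [0, 2, 2, 0, -6, 11]
R3 ← R3 + (4)·R1: [0, 2, 2, 0, -6, 21]
R5 ← R5 − (3)·R1: [0, -2, -2, 0, 6, -5]
R3 ← R3 − R2: [0, 0, 0, 0, 0, 10]
R4 ← R4 − (1/2)·R2: [0, 0, 0, 0, 0, -17/2]
R5 ← R5 + R2: [0, 0, 0, 0, 0, 6]
R4 ← R4 + (17/20)·R3: [0, 0, 0, 0, 0, 0]
R5 ← R5 − (3/5)·R3: [0, 0, 0, 0, 0, 0]
The echelon form has 3 nonzero rows; the last pivot sits in the augmented column, so rank(A) = 2 but rank([A|b]) = 3.
Since the ranks differ, the system is inconsistent.
It has no solutions.

0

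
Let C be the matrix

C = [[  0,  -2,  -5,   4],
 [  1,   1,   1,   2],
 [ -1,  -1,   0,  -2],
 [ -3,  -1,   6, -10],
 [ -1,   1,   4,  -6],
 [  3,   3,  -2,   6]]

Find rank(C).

3

Row reduce to echelon form.
Swap R1 ↔ R2
R3 ← R3 + R1: [0, 0, 1, 0]
R4 ← R4 + (3)·R1: [0, 2, 9, -4]
R5 ← R5 + R1: [0, 2, 5, -4]
R6 ← R6 − (3)·R1: [0, 0, -5, 0]
R4 ← R4 + R2: [0, 0, 4, 0]
R5 ← R5 + R2: [0, 0, 0, 0]
R4 ← R4 − (4)·R3: [0, 0, 0, 0]
R6 ← R6 + (5)·R3: [0, 0, 0, 0]
Echelon form has 3 nonzero rows, so rank(C) = 3.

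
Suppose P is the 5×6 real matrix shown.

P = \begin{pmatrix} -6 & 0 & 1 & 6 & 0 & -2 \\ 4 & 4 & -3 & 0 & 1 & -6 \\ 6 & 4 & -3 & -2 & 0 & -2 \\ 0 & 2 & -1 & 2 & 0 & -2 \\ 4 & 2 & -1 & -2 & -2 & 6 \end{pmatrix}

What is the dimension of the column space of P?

3

Row reduce to echelon form.
R2 ← R2 + (2/3)·R1: [0, 4, -7/3, 4, 1, -22/3]
R3 ← R3 + R1: [0, 4, -2, 4, 0, -4]
R5 ← R5 + (2/3)·R1: [0, 2, -1/3, 2, -2, 14/3]
R3 ← R3 − R2: [0, 0, 1/3, 0, -1, 10/3]
R4 ← R4 − (1/2)·R2: [0, 0, 1/6, 0, -1/2, 5/3]
R5 ← R5 − (1/2)·R2: [0, 0, 5/6, 0, -5/2, 25/3]
R4 ← R4 − (1/2)·R3: [0, 0, 0, 0, 0, 0]
R5 ← R5 − (5/2)·R3: [0, 0, 0, 0, 0, 0]
Echelon form has 3 nonzero rows, so rank(P) = 3.
The column space has dimension equal to the rank: 3.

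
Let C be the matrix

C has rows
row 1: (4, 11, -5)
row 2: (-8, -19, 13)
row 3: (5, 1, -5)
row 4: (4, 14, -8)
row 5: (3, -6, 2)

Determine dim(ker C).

Row reduce to echelon form.
R2 ← R2 + (2)·R1: [0, 3, 3]
R3 ← R3 − (5/4)·R1: [0, -51/4, 5/4]
R4 ← R4 − R1: [0, 3, -3]
R5 ← R5 − (3/4)·R1: [0, -57/4, 23/4]
R3 ← R3 + (17/4)·R2: [0, 0, 14]
R4 ← R4 − R2: [0, 0, -6]
R5 ← R5 + (19/4)·R2: [0, 0, 20]
R4 ← R4 + (3/7)·R3: [0, 0, 0]
R5 ← R5 − (10/7)·R3: [0, 0, 0]
3 nonzero rows, so rank(C) = 3.
C has 3 columns; by rank–nullity, nullity = 3 − 3 = 0.

0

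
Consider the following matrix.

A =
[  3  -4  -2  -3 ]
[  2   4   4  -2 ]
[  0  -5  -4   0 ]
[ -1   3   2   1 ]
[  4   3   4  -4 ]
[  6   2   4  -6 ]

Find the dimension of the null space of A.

2

Row reduce to echelon form.
R2 ← R2 − (2/3)·R1: [0, 20/3, 16/3, 0]
R4 ← R4 + (1/3)·R1: [0, 5/3, 4/3, 0]
R5 ← R5 − (4/3)·R1: [0, 25/3, 20/3, 0]
R6 ← R6 − (2)·R1: [0, 10, 8, 0]
R3 ← R3 + (3/4)·R2: [0, 0, 0, 0]
R4 ← R4 − (1/4)·R2: [0, 0, 0, 0]
R5 ← R5 − (5/4)·R2: [0, 0, 0, 0]
R6 ← R6 − (3/2)·R2: [0, 0, 0, 0]
2 nonzero rows, so rank(A) = 2.
A has 4 columns; by rank–nullity, nullity = 4 − 2 = 2.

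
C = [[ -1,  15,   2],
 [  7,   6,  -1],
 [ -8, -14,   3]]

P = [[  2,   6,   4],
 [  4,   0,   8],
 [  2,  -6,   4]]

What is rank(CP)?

First compute CP:
[[ 62, -18, 124],
 [ 36,  48,  72],
 [-66, -66, -132]]
Now row reduce the product.
R2 ← R2 − (18/31)·R1: [0, 1812/31, 0]
R3 ← R3 + (33/31)·R1: [0, -2640/31, 0]
R3 ← R3 + (220/151)·R2: [0, 0, 0]
2 nonzero rows, so rank(CP) = 2.

2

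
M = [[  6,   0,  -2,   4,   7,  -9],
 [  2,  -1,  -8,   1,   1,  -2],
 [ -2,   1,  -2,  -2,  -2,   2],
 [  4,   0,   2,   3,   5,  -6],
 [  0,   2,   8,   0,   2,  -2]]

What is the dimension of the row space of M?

3

Row reduce to echelon form.
R2 ← R2 − (1/3)·R1: [0, -1, -22/3, -1/3, -4/3, 1]
R3 ← R3 + (1/3)·R1: [0, 1, -8/3, -2/3, 1/3, -1]
R4 ← R4 − (2/3)·R1: [0, 0, 10/3, 1/3, 1/3, 0]
R3 ← R3 + R2: [0, 0, -10, -1, -1, 0]
R5 ← R5 + (2)·R2: [0, 0, -20/3, -2/3, -2/3, 0]
R4 ← R4 + (1/3)·R3: [0, 0, 0, 0, 0, 0]
R5 ← R5 − (2/3)·R3: [0, 0, 0, 0, 0, 0]
Echelon form has 3 nonzero rows, so rank(M) = 3.
The row space has dimension equal to the rank: 3.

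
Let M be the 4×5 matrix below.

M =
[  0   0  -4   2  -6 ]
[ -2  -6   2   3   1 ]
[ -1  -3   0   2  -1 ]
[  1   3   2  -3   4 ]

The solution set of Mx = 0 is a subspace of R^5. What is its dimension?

Row reduce to echelon form.
Swap R1 ↔ R2
R3 ← R3 − (1/2)·R1: [0, 0, -1, 1/2, -3/2]
R4 ← R4 + (1/2)·R1: [0, 0, 3, -3/2, 9/2]
R3 ← R3 − (1/4)·R2: [0, 0, 0, 0, 0]
R4 ← R4 + (3/4)·R2: [0, 0, 0, 0, 0]
2 nonzero rows, so rank(M) = 2.
M has 5 columns; by rank–nullity, nullity = 5 − 2 = 3.

3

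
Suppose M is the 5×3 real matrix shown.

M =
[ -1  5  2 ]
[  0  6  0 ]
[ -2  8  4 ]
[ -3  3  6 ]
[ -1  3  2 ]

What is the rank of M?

Row reduce to echelon form.
R3 ← R3 − (2)·R1: [0, -2, 0]
R4 ← R4 − (3)·R1: [0, -12, 0]
R5 ← R5 − R1: [0, -2, 0]
R3 ← R3 + (1/3)·R2: [0, 0, 0]
R4 ← R4 + (2)·R2: [0, 0, 0]
R5 ← R5 + (1/3)·R2: [0, 0, 0]
Echelon form has 2 nonzero rows, so rank(M) = 2.

2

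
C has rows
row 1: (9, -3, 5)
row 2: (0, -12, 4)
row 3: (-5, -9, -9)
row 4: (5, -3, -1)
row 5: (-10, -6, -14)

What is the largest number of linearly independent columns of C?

3

Row reduce to echelon form.
R3 ← R3 + (5/9)·R1: [0, -32/3, -56/9]
R4 ← R4 − (5/9)·R1: [0, -4/3, -34/9]
R5 ← R5 + (10/9)·R1: [0, -28/3, -76/9]
R3 ← R3 − (8/9)·R2: [0, 0, -88/9]
R4 ← R4 − (1/9)·R2: [0, 0, -38/9]
R5 ← R5 − (7/9)·R2: [0, 0, -104/9]
R4 ← R4 − (19/44)·R3: [0, 0, 0]
R5 ← R5 − (13/11)·R3: [0, 0, 0]
Echelon form has 3 nonzero rows, so rank(C) = 3.
The rank gives the maximum number of linearly independent columns: 3.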